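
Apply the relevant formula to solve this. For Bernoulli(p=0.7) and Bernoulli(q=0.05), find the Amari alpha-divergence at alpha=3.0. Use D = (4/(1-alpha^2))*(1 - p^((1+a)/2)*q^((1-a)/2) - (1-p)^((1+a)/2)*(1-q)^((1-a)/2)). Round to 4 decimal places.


Amari alpha-divergence:
D = (4/(1-alpha^2))*(1 - p^((1+a)/2)*q^((1-a)/2) - (1-p)^((1+a)/2)*(1-q)^((1-a)/2)).
alpha = 3.0, p = 0.7, q = 0.05.
e1 = (1+alpha)/2 = 2.0, e2 = (1-alpha)/2 = -1.0.
t1 = p^e1 * q^e2 = 0.7^2.0 * 0.05^-1.0 = 9.8.
t2 = (1-p)^e1 * (1-q)^e2 = 0.3^2.0 * 0.95^-1.0 = 0.094737.
4/(1-alpha^2) = -0.5.
D = -0.5*(1 - 9.8 - 0.094737) = 4.4474

4.4474


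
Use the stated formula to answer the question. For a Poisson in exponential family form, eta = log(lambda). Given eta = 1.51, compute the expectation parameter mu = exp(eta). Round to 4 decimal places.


Expectation parameter for Poisson exponential family:
mu = exp(eta).
eta = 1.51.
mu = exp(1.51) = 4.5267

4.5267


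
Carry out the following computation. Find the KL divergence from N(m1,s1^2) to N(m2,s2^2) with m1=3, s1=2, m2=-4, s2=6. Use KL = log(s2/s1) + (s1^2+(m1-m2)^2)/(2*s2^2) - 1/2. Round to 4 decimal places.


KL divergence between normal distributions:
KL = log(s2/s1) + (s1^2 + (m1-m2)^2)/(2*s2^2) - 1/2.
log(6/2) = 1.098612.
(2^2 + (3--4)^2)/(2*6^2) = (4 + 49)/72 = 0.736111.
KL = 1.098612 + 0.736111 - 0.5 = 1.3347

1.3347


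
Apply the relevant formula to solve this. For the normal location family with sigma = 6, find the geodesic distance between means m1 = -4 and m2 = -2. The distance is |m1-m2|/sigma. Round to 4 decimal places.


On the fixed-variance normal subfamily, geodesic distance = |m1-m2|/sigma.
|-4 - -2| = 2.
sigma = 6.
d = 2/6 = 0.3333

0.3333


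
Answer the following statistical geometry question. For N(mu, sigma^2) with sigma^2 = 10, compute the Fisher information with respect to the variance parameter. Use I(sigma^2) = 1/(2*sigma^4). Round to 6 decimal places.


Fisher information for variance: I(sigma^2) = 1/(2*sigma^4).
sigma^2 = 10, so sigma^4 = 100.
I = 1/(2*100) = 1/200 = 0.005000

0.005000


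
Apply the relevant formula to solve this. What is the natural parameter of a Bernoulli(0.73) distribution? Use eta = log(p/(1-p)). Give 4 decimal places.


Natural parameter for Bernoulli: eta = log(p/(1-p)).
p = 0.73, 1-p = 0.27.
p/(1-p) = 2.703704.
eta = log(2.703704) = 0.9946

0.9946


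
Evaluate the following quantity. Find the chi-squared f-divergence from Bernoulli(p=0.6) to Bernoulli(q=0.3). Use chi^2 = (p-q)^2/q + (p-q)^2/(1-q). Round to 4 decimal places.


Chi-squared divergence between Bernoulli distributions:
chi^2 = (p-q)^2/q + (p-q)^2/(1-q).
p = 0.6, q = 0.3, p-q = 0.3.
(p-q)^2 = 0.09.
term1 = 0.09/0.3 = 0.3.
term2 = 0.09/0.7 = 0.128571.
chi^2 = 0.3 + 0.128571 = 0.4286

0.4286


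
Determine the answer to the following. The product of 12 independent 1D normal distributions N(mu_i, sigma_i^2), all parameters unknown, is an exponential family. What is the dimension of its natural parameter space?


Exponential family dimension calculation:
Each univariate normal has two natural parameters (mu/sigma^2 and -1/(2 sigma^2)).
With 12 independent components, dim = 2 * 12 = 24.

24


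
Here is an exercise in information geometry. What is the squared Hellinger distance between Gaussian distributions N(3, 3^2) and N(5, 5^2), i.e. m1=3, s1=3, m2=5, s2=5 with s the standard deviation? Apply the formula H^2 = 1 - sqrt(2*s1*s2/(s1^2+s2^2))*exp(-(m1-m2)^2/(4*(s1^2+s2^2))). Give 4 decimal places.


Squared Hellinger distance for Gaussians:
H^2 = 1 - sqrt(2*s1*s2/(s1^2+s2^2)) * exp(-(m1-m2)^2/(4*(s1^2+s2^2))).
s1^2 = 9, s2^2 = 25, s1^2+s2^2 = 34.
sqrt(2*3*5/(34)) = 0.939336.
(m1-m2)^2 = (-2)^2 = 4.
exp(-4/(4*34)) = exp(-0.029412) = 0.971017.
H^2 = 1 - 0.939336*0.971017 = 0.0879

0.0879


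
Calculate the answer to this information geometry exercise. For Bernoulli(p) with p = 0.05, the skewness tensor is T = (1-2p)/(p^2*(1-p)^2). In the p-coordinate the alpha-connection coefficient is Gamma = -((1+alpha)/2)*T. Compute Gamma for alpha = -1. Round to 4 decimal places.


Skewness (Amari-Chentsov) tensor: T = (1-2p)/(p^2*(1-p)^2).
p = 0.05, 1-2p = 0.9, p^2 = 0.0025, (1-p)^2 = 0.9025.
T = 0.9/(0.0025 * 0.9025) = 398.891967.
In the p-coordinate, Gamma^(alpha) = Gamma^(0) - (alpha/2)*T with Gamma^(0) = (1/2)*g'(p) = -T/2,
so Gamma^(alpha) = -((1+alpha)/2)*T.
alpha = -1, -(1+alpha)/2 = 0.0.
Gamma = 0.0 * 398.891967 = 0.0000

0.0000


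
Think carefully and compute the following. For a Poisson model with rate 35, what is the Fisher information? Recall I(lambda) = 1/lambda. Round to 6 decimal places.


Fisher information for Poisson: I(lambda) = 1/lambda.
lambda = 35.
I(lambda) = 1/35 = 0.028571

0.028571


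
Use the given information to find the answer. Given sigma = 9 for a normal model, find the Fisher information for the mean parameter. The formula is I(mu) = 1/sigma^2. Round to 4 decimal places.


The Fisher information for the mean of a normal distribution is I(mu) = 1/sigma^2.
sigma = 9, so sigma^2 = 81.
I(mu) = 1/81 = 0.0123

0.0123


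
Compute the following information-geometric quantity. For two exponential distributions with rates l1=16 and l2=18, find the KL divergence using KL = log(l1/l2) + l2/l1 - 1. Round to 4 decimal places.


KL divergence for exponential family:
KL = log(l1/l2) + l2/l1 - 1.
log(16/18) = -0.117783.
18/16 = 1.125.
KL = -0.117783 + 1.125 - 1 = 0.0072

0.0072


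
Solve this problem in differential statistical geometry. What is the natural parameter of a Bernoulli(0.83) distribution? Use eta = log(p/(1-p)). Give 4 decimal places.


Natural parameter for Bernoulli: eta = log(p/(1-p)).
p = 0.83, 1-p = 0.17.
p/(1-p) = 4.882353.
eta = log(4.882353) = 1.5856

1.5856


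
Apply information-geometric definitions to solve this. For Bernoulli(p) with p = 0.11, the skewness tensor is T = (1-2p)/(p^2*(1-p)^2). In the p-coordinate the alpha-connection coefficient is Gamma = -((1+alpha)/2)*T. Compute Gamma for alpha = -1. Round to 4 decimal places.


Skewness (Amari-Chentsov) tensor: T = (1-2p)/(p^2*(1-p)^2).
p = 0.11, 1-2p = 0.78, p^2 = 0.0121, (1-p)^2 = 0.7921.
T = 0.78/(0.0121 * 0.7921) = 81.382161.
In the p-coordinate, Gamma^(alpha) = Gamma^(0) - (alpha/2)*T with Gamma^(0) = (1/2)*g'(p) = -T/2,
so Gamma^(alpha) = -((1+alpha)/2)*T.
alpha = -1, -(1+alpha)/2 = 0.0.
Gamma = 0.0 * 81.382161 = 0.0000

0.0000


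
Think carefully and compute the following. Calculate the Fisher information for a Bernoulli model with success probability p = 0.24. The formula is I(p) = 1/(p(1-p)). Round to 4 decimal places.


For Bernoulli(p), Fisher information is I(p) = 1/(p*(1-p)).
p = 0.24, 1-p = 0.76.
p*(1-p) = 0.1824.
I(p) = 1/0.1824 = 5.4825

5.4825


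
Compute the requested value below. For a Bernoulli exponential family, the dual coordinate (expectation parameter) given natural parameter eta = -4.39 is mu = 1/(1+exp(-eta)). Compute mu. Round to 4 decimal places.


Dual coordinate (expectation parameter) for Bernoulli:
mu = 1/(1+exp(-eta)).
eta = -4.39.
exp(-eta) = exp(4.39) = 80.640419.
mu = 1/(1+80.640419) = 0.0122

0.0122


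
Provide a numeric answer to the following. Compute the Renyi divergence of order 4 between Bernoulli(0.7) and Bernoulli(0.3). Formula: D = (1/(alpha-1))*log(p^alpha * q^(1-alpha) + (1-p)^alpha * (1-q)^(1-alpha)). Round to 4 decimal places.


Renyi divergence of order alpha between Bernoulli distributions:
D = (1/(alpha-1))*log(p^alpha * q^(1-alpha) + (1-p)^alpha * (1-q)^(1-alpha)).
alpha = 4, p = 0.7, q = 0.3.
p^alpha * q^(1-alpha) = 0.7^4 * 0.3^-3 = 8.892593.
(1-p)^alpha * (1-q)^(1-alpha) = 0.3^4 * 0.7^-3 = 0.023615.
sum = 8.892593 + 0.023615 = 8.916208.
D = (1/3)*log(8.916208) = 0.7293

0.7293


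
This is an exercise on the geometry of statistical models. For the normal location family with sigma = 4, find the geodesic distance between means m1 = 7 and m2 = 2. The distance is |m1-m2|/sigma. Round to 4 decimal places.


On the fixed-variance normal subfamily, geodesic distance = |m1-m2|/sigma.
|7 - 2| = 5.
sigma = 4.
d = 5/4 = 1.2500

1.2500


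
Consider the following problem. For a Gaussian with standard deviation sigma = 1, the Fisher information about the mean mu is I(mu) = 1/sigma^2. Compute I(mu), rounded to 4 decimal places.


The Fisher information for the mean of a normal distribution is I(mu) = 1/sigma^2.
sigma = 1, so sigma^2 = 1.
I(mu) = 1/1 = 1.0000

1.0000


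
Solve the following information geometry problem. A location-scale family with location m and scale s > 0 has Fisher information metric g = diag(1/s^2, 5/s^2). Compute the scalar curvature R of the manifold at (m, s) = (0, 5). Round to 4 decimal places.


The metric has the form g = (A dm^2 + B ds^2)/s^2 with A = 1, B = 5.
Substitute u = sqrt(A/B)*m: g = B*(du^2 + ds^2)/s^2, i.e. B times the
Poincare upper half-plane metric, which has constant Gaussian curvature -1.
Scaling a 2D metric by a constant c divides the Gaussian curvature by c,
so K = -1/B = -1/(5) = -0.2000 everywhere (the point (m, s) = (0, 5) is irrelevant:
the curvature is constant).
Scalar curvature in dimension 2: R = 2K = -2/(5) = -0.4000.

-0.4000


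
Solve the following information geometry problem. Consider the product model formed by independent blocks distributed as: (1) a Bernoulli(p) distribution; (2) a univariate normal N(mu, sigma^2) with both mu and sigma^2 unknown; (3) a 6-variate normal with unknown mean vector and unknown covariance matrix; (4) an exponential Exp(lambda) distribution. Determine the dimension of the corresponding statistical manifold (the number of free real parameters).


The dimension of a statistical manifold equals the number of free
(independent) real parameters of the model. For a product of independent
blocks the parameter counts add.
- Bernoulli (p): 1.
- normal (mu, sigma^2): 2.
- 6-variate normal: 6 (mean) + 6*7/2 = 21 (symmetric covariance) = 27.
- exponential (lambda): 1.
Total = 1 + 2 + 27 + 1 = 31.
Dimension = 31

31


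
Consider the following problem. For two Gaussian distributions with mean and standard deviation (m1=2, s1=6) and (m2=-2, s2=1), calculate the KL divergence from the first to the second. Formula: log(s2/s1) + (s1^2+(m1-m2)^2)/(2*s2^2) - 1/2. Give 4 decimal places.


KL divergence between normal distributions:
KL = log(s2/s1) + (s1^2 + (m1-m2)^2)/(2*s2^2) - 1/2.
log(1/6) = -1.791759.
(6^2 + (2--2)^2)/(2*1^2) = (36 + 16)/2 = 26.0.
KL = -1.791759 + 26.0 - 0.5 = 23.7082

23.7082


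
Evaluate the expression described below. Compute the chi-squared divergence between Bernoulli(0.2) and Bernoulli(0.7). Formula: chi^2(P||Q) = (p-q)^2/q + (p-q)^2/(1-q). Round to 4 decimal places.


Chi-squared divergence between Bernoulli distributions:
chi^2 = (p-q)^2/q + (p-q)^2/(1-q).
p = 0.2, q = 0.7, p-q = -0.5.
(p-q)^2 = 0.25.
term1 = 0.25/0.7 = 0.357143.
term2 = 0.25/0.3 = 0.833333.
chi^2 = 0.357143 + 0.833333 = 1.1905

1.1905


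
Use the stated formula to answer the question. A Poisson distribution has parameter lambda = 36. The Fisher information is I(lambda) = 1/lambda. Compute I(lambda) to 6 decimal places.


Fisher information for Poisson: I(lambda) = 1/lambda.
lambda = 36.
I(lambda) = 1/36 = 0.027778

0.027778


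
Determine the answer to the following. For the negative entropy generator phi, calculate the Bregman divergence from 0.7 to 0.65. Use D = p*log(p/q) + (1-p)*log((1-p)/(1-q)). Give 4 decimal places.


Bregman divergence with negative entropy generator:
D = p*log(p/q) + (1-p)*log((1-p)/(1-q)).
p = 0.7, q = 0.65.
p*log(p/q) = 0.7*log(0.7/0.65) = 0.051876.
(1-p)*log((1-p)/(1-q)) = 0.3*log(0.3/0.35) = -0.046245.
D = 0.051876 + -0.046245 = 0.0056

0.0056


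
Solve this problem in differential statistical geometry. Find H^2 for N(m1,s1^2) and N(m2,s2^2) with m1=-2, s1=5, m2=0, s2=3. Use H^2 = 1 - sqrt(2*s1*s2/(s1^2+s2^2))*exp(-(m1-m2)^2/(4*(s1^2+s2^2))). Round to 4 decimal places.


Squared Hellinger distance for Gaussians:
H^2 = 1 - sqrt(2*s1*s2/(s1^2+s2^2)) * exp(-(m1-m2)^2/(4*(s1^2+s2^2))).
s1^2 = 25, s2^2 = 9, s1^2+s2^2 = 34.
sqrt(2*5*3/(34)) = 0.939336.
(m1-m2)^2 = (-2)^2 = 4.
exp(-4/(4*34)) = exp(-0.029412) = 0.971017.
H^2 = 1 - 0.939336*0.971017 = 0.0879

0.0879


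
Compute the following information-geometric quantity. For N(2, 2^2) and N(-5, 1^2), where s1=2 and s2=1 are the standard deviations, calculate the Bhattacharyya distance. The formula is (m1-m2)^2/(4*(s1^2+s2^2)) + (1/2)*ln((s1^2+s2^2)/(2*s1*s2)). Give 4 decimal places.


Bhattacharyya distance between two Gaussians:
DB = (m1-m2)^2/(4*(s1^2+s2^2)) + (1/2)*ln((s1^2+s2^2)/(2*s1*s2)).
(m1-m2)^2 = (7)^2 = 49.
s1^2+s2^2 = 4 + 1 = 5.
term1 = 49/20 = 2.45.
term2 = 0.5*ln(5/4.0) = 0.111572.
DB = 2.45 + 0.111572 = 2.5616

2.5616


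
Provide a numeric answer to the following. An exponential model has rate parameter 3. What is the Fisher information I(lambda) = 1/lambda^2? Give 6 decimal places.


Fisher information for exponential: I(lambda) = 1/lambda^2.
lambda = 3, lambda^2 = 9.
I = 1/9 = 0.111111

0.111111


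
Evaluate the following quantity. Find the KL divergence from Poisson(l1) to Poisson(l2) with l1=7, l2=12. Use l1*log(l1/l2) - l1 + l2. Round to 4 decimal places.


KL divergence for Poisson:
KL = l1*log(l1/l2) - l1 + l2.
l1 = 7, l2 = 12.
log(7/12) = -0.538997.
l1*log(l1/l2) = 7 * -0.538997 = -3.772976.
KL = -3.772976 - 7 + 12 = 1.2270

1.2270


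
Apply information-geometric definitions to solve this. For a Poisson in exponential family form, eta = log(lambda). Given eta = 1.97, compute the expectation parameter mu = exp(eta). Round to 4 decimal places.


Expectation parameter for Poisson exponential family:
mu = exp(eta).
eta = 1.97.
mu = exp(1.97) = 7.1707

7.1707


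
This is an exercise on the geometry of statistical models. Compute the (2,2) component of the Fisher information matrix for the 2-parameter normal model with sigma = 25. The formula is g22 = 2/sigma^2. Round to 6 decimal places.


For the 2-parameter normal family, the Fisher metric has:
  g11 = 1/sigma^2, g22 = 2/sigma^2.
sigma = 25, sigma^2 = 625.
g22 = 0.003200

0.003200


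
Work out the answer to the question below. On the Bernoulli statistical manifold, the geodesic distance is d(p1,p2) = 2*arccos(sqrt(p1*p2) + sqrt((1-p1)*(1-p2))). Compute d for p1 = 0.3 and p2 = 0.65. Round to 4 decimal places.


Geodesic distance on Bernoulli manifold:
d(p1,p2) = 2*arccos(sqrt(p1*p2) + sqrt((1-p1)*(1-p2))).
sqrt(p1*p2) = sqrt(0.3*0.65) = 0.441588.
sqrt((1-p1)*(1-p2)) = sqrt(0.7*0.35) = 0.494975.
arg = 0.441588 + 0.494975 = 0.936563.
d = 2*arccos(0.936563) = 0.7162

0.7162


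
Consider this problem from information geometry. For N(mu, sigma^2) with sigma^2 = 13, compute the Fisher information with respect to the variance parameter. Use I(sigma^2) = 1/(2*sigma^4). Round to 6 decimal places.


Fisher information for variance: I(sigma^2) = 1/(2*sigma^4).
sigma^2 = 13, so sigma^4 = 169.
I = 1/(2*169) = 1/338 = 0.002959

0.002959


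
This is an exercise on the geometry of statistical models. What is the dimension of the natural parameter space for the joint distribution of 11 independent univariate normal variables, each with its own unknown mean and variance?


Exponential family dimension calculation:
Each univariate normal has two natural parameters (mu/sigma^2 and -1/(2 sigma^2)).
With 11 independent components, dim = 2 * 11 = 22.

22


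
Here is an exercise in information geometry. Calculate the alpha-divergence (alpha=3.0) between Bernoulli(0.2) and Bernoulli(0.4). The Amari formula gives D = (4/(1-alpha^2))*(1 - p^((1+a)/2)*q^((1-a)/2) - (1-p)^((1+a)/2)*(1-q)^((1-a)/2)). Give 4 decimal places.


Amari alpha-divergence:
D = (4/(1-alpha^2))*(1 - p^((1+a)/2)*q^((1-a)/2) - (1-p)^((1+a)/2)*(1-q)^((1-a)/2)).
alpha = 3.0, p = 0.2, q = 0.4.
e1 = (1+alpha)/2 = 2.0, e2 = (1-alpha)/2 = -1.0.
t1 = p^e1 * q^e2 = 0.2^2.0 * 0.4^-1.0 = 0.1.
t2 = (1-p)^e1 * (1-q)^e2 = 0.8^2.0 * 0.6^-1.0 = 1.066667.
4/(1-alpha^2) = -0.5.
D = -0.5*(1 - 0.1 - 1.066667) = 0.0833

0.0833


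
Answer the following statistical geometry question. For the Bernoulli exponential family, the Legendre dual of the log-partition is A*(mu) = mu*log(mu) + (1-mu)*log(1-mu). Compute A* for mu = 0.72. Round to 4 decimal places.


Legendre transform for Bernoulli:
A*(mu) = mu*log(mu) + (1-mu)*log(1-mu).
mu = 0.72, 1-mu = 0.28.
mu*log(mu) = 0.72*log(0.72) = -0.236523.
(1-mu)*log(1-mu) = 0.28*log(0.28) = -0.35643.
A* = -0.236523 + -0.35643 = -0.5930

-0.5930


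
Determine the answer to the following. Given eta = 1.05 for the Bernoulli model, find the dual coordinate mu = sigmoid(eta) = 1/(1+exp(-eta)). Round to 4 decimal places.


Dual coordinate (expectation parameter) for Bernoulli:
mu = 1/(1+exp(-eta)).
eta = 1.05.
exp(-eta) = exp(-1.05) = 0.349938.
mu = 1/(1+0.349938) = 0.7408

0.7408


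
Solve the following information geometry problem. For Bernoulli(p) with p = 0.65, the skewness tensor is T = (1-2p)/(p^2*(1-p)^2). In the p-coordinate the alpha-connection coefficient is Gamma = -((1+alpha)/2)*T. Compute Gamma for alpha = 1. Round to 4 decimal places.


Skewness (Amari-Chentsov) tensor: T = (1-2p)/(p^2*(1-p)^2).
p = 0.65, 1-2p = -0.3, p^2 = 0.4225, (1-p)^2 = 0.1225.
T = -0.3/(0.4225 * 0.1225) = -5.796401.
In the p-coordinate, Gamma^(alpha) = Gamma^(0) - (alpha/2)*T with Gamma^(0) = (1/2)*g'(p) = -T/2,
so Gamma^(alpha) = -((1+alpha)/2)*T.
alpha = 1, -(1+alpha)/2 = -1.0.
Gamma = -1.0 * -5.796401 = 5.7964

5.7964


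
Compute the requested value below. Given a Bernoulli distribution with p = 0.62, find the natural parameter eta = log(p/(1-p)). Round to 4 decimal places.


Natural parameter for Bernoulli: eta = log(p/(1-p)).
p = 0.62, 1-p = 0.38.
p/(1-p) = 1.631579.
eta = log(1.631579) = 0.4895

0.4895


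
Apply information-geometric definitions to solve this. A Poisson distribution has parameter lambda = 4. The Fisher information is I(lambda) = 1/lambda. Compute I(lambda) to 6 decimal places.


Fisher information for Poisson: I(lambda) = 1/lambda.
lambda = 4.
I(lambda) = 1/4 = 0.250000

0.250000


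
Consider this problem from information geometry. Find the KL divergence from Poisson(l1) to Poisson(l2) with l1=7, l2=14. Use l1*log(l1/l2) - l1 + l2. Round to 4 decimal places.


KL divergence for Poisson:
KL = l1*log(l1/l2) - l1 + l2.
l1 = 7, l2 = 14.
log(7/14) = -0.693147.
l1*log(l1/l2) = 7 * -0.693147 = -4.85203.
KL = -4.85203 - 7 + 14 = 2.1480

2.1480


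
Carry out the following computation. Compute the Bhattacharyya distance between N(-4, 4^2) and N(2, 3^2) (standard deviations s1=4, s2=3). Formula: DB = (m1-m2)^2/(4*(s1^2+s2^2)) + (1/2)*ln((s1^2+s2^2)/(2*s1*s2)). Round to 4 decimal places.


Bhattacharyya distance between two Gaussians:
DB = (m1-m2)^2/(4*(s1^2+s2^2)) + (1/2)*ln((s1^2+s2^2)/(2*s1*s2)).
(m1-m2)^2 = (-6)^2 = 36.
s1^2+s2^2 = 16 + 9 = 25.
term1 = 36/100 = 0.36.
term2 = 0.5*ln(25/24.0) = 0.020411.
DB = 0.36 + 0.020411 = 0.3804

0.3804


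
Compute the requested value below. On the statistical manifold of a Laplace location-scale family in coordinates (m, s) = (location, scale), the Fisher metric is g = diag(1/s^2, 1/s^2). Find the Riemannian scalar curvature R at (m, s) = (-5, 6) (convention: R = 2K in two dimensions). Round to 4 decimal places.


The metric has the form g = (A dm^2 + B ds^2)/s^2 with A = 1, B = 1.
Substitute u = sqrt(A/B)*m: g = B*(du^2 + ds^2)/s^2, i.e. B times the
Poincare upper half-plane metric, which has constant Gaussian curvature -1.
Scaling a 2D metric by a constant c divides the Gaussian curvature by c,
so K = -1/B = -1/(1) = -1.0000 everywhere (the point (m, s) = (-5, 6) is irrelevant:
the curvature is constant).
Scalar curvature in dimension 2: R = 2K = -2/(1) = -2.0000.

-2.0000


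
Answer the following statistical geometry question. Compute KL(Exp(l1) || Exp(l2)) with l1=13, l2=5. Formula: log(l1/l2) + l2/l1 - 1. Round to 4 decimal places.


KL divergence for exponential family:
KL = log(l1/l2) + l2/l1 - 1.
log(13/5) = 0.955511.
5/13 = 0.384615.
KL = 0.955511 + 0.384615 - 1 = 0.3401

0.3401


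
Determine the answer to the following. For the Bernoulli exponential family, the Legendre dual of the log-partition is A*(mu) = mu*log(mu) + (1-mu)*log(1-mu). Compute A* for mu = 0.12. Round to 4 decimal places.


Legendre transform for Bernoulli:
A*(mu) = mu*log(mu) + (1-mu)*log(1-mu).
mu = 0.12, 1-mu = 0.88.
mu*log(mu) = 0.12*log(0.12) = -0.254432.
(1-mu)*log(1-mu) = 0.88*log(0.88) = -0.112493.
A* = -0.254432 + -0.112493 = -0.3669

-0.3669


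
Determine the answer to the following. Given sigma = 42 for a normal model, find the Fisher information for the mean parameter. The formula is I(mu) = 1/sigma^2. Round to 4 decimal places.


The Fisher information for the mean of a normal distribution is I(mu) = 1/sigma^2.
sigma = 42, so sigma^2 = 1764.
I(mu) = 1/1764 = 0.0006

0.0006


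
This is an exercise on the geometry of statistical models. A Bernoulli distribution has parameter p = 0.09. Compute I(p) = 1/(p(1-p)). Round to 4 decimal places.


For Bernoulli(p), Fisher information is I(p) = 1/(p*(1-p)).
p = 0.09, 1-p = 0.91.
p*(1-p) = 0.0819.
I(p) = 1/0.0819 = 12.2100

12.2100


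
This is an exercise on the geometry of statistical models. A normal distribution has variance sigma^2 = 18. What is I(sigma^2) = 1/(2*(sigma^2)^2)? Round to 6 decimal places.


Fisher information for variance: I(sigma^2) = 1/(2*sigma^4).
sigma^2 = 18, so sigma^4 = 324.
I = 1/(2*324) = 1/648 = 0.001543

0.001543


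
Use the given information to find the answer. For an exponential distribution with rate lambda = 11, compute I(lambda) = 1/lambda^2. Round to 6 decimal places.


Fisher information for exponential: I(lambda) = 1/lambda^2.
lambda = 11, lambda^2 = 121.
I = 1/121 = 0.008264

0.008264


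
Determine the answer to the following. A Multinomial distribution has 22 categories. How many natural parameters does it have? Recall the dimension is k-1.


Exponential family dimension calculation:
For Multinomial with k=22 categories, dim = k-1 = 21.

21


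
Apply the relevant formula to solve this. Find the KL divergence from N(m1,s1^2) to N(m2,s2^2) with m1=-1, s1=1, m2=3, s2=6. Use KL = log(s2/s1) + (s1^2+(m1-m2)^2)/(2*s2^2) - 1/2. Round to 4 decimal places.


KL divergence between normal distributions:
KL = log(s2/s1) + (s1^2 + (m1-m2)^2)/(2*s2^2) - 1/2.
log(6/1) = 1.791759.
(1^2 + (-1-3)^2)/(2*6^2) = (1 + 16)/72 = 0.236111.
KL = 1.791759 + 0.236111 - 0.5 = 1.5279

1.5279


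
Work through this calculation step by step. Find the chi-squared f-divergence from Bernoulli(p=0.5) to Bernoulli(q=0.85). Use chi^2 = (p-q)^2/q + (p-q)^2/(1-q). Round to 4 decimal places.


Chi-squared divergence between Bernoulli distributions:
chi^2 = (p-q)^2/q + (p-q)^2/(1-q).
p = 0.5, q = 0.85, p-q = -0.35.
(p-q)^2 = 0.1225.
term1 = 0.1225/0.85 = 0.144118.
term2 = 0.1225/0.15 = 0.816667.
chi^2 = 0.144118 + 0.816667 = 0.9608

0.9608


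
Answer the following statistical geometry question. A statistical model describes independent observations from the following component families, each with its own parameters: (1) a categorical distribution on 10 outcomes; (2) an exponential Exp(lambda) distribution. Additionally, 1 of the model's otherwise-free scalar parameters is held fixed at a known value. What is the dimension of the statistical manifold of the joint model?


The dimension of a statistical manifold equals the number of free
(independent) real parameters of the model. For a product of independent
blocks the parameter counts add.
- categorical on 10 outcomes (probabilities sum to 1): 10-1 = 9.
- exponential (lambda): 1.
Total = 9 + 1 = 10.
1 parameter(s) fixed at known values: 10 - 1 = 9.
Dimension = 9

9


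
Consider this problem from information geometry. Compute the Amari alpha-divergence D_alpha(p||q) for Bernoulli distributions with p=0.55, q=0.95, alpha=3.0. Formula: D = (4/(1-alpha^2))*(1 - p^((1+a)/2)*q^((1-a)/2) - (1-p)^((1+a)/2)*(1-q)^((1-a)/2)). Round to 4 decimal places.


Amari alpha-divergence:
D = (4/(1-alpha^2))*(1 - p^((1+a)/2)*q^((1-a)/2) - (1-p)^((1+a)/2)*(1-q)^((1-a)/2)).
alpha = 3.0, p = 0.55, q = 0.95.
e1 = (1+alpha)/2 = 2.0, e2 = (1-alpha)/2 = -1.0.
t1 = p^e1 * q^e2 = 0.55^2.0 * 0.95^-1.0 = 0.318421.
t2 = (1-p)^e1 * (1-q)^e2 = 0.45^2.0 * 0.05^-1.0 = 4.05.
4/(1-alpha^2) = -0.5.
D = -0.5*(1 - 0.318421 - 4.05) = 1.6842

1.6842


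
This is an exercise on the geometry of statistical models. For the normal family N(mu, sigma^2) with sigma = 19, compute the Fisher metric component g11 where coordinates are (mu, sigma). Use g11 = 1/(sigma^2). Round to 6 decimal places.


For the 2-parameter normal family, the Fisher metric has:
  g11 = 1/sigma^2, g22 = 2/sigma^2.
sigma = 19, sigma^2 = 361.
g11 = 0.002770

0.002770


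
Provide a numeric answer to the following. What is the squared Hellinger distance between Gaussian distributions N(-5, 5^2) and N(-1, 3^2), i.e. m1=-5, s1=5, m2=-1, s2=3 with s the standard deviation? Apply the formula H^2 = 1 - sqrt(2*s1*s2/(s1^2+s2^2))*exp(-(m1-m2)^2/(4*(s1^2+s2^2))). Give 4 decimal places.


Squared Hellinger distance for Gaussians:
H^2 = 1 - sqrt(2*s1*s2/(s1^2+s2^2)) * exp(-(m1-m2)^2/(4*(s1^2+s2^2))).
s1^2 = 25, s2^2 = 9, s1^2+s2^2 = 34.
sqrt(2*5*3/(34)) = 0.939336.
(m1-m2)^2 = (-4)^2 = 16.
exp(-16/(4*34)) = exp(-0.117647) = 0.88901.
H^2 = 1 - 0.939336*0.88901 = 0.1649

0.1649


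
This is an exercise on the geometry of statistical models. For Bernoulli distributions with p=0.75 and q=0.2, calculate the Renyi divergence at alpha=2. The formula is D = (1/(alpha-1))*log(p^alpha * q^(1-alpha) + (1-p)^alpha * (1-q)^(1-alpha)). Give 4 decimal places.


Renyi divergence of order alpha between Bernoulli distributions:
D = (1/(alpha-1))*log(p^alpha * q^(1-alpha) + (1-p)^alpha * (1-q)^(1-alpha)).
alpha = 2, p = 0.75, q = 0.2.
p^alpha * q^(1-alpha) = 0.75^2 * 0.2^-1 = 2.8125.
(1-p)^alpha * (1-q)^(1-alpha) = 0.25^2 * 0.8^-1 = 0.078125.
sum = 2.8125 + 0.078125 = 2.890625.
D = (1/1)*log(2.890625) = 1.0615

1.0615


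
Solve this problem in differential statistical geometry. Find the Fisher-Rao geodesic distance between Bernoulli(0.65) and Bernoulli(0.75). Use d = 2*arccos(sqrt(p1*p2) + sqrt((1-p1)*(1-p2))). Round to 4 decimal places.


Geodesic distance on Bernoulli manifold:
d(p1,p2) = 2*arccos(sqrt(p1*p2) + sqrt((1-p1)*(1-p2))).
sqrt(p1*p2) = sqrt(0.65*0.75) = 0.698212.
sqrt((1-p1)*(1-p2)) = sqrt(0.35*0.25) = 0.295804.
arg = 0.698212 + 0.295804 = 0.994016.
d = 2*arccos(0.994016) = 0.2189

0.2189


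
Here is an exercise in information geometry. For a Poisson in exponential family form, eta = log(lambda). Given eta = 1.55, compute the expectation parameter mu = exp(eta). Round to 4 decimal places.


Expectation parameter for Poisson exponential family:
mu = exp(eta).
eta = 1.55.
mu = exp(1.55) = 4.7115

4.7115


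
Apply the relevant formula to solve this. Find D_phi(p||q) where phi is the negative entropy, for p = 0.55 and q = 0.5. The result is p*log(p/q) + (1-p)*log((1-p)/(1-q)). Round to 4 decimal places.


Bregman divergence with negative entropy generator:
D = p*log(p/q) + (1-p)*log((1-p)/(1-q)).
p = 0.55, q = 0.5.
p*log(p/q) = 0.55*log(0.55/0.5) = 0.052421.
(1-p)*log((1-p)/(1-q)) = 0.45*log(0.45/0.5) = -0.047412.
D = 0.052421 + -0.047412 = 0.0050

0.0050


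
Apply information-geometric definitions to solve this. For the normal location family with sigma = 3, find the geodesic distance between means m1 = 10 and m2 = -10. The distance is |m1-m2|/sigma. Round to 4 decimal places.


On the fixed-variance normal subfamily, geodesic distance = |m1-m2|/sigma.
|10 - -10| = 20.
sigma = 3.
d = 20/3 = 6.6667

6.6667


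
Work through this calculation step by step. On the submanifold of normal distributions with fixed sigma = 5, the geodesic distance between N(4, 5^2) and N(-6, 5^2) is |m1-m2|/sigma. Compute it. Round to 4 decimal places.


On the fixed-variance normal subfamily, geodesic distance = |m1-m2|/sigma.
|4 - -6| = 10.
sigma = 5.
d = 10/5 = 2.0000

2.0000


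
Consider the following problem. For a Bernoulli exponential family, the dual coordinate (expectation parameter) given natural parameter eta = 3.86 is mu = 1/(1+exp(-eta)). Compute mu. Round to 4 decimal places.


Dual coordinate (expectation parameter) for Bernoulli:
mu = 1/(1+exp(-eta)).
eta = 3.86.
exp(-eta) = exp(-3.86) = 0.021068.
mu = 1/(1+0.021068) = 0.9794

0.9794


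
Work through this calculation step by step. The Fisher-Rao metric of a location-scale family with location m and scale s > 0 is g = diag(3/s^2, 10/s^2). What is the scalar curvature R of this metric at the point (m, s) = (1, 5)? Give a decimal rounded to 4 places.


The metric has the form g = (A dm^2 + B ds^2)/s^2 with A = 3, B = 10.
Substitute u = sqrt(A/B)*m: g = B*(du^2 + ds^2)/s^2, i.e. B times the
Poincare upper half-plane metric, which has constant Gaussian curvature -1.
Scaling a 2D metric by a constant c divides the Gaussian curvature by c,
so K = -1/B = -1/(10) = -0.1000 everywhere (the point (m, s) = (1, 5) is irrelevant:
the curvature is constant).
Scalar curvature in dimension 2: R = 2K = -2/(10) = -0.2000.

-0.2000


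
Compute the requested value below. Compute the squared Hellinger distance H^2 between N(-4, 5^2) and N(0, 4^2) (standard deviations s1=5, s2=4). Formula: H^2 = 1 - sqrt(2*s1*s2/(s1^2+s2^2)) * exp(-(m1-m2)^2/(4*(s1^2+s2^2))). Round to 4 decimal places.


Squared Hellinger distance for Gaussians:
H^2 = 1 - sqrt(2*s1*s2/(s1^2+s2^2)) * exp(-(m1-m2)^2/(4*(s1^2+s2^2))).
s1^2 = 25, s2^2 = 16, s1^2+s2^2 = 41.
sqrt(2*5*4/(41)) = 0.98773.
(m1-m2)^2 = (-4)^2 = 16.
exp(-16/(4*41)) = exp(-0.097561) = 0.907047.
H^2 = 1 - 0.98773*0.907047 = 0.1041

0.1041


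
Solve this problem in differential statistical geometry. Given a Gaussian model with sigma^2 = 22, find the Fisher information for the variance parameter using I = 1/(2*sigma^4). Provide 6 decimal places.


Fisher information for variance: I(sigma^2) = 1/(2*sigma^4).
sigma^2 = 22, so sigma^4 = 484.
I = 1/(2*484) = 1/968 = 0.001033

0.001033


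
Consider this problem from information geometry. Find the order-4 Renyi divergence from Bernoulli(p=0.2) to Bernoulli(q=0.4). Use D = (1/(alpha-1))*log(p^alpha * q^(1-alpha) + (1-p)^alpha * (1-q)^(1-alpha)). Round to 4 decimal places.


Renyi divergence of order alpha between Bernoulli distributions:
D = (1/(alpha-1))*log(p^alpha * q^(1-alpha) + (1-p)^alpha * (1-q)^(1-alpha)).
alpha = 4, p = 0.2, q = 0.4.
p^alpha * q^(1-alpha) = 0.2^4 * 0.4^-3 = 0.025.
(1-p)^alpha * (1-q)^(1-alpha) = 0.8^4 * 0.6^-3 = 1.896296.
sum = 0.025 + 1.896296 = 1.921296.
D = (1/3)*log(1.921296) = 0.2177

0.2177


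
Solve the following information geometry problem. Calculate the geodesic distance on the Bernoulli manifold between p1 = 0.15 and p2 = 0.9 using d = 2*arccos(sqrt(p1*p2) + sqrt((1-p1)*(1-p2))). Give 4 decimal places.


Geodesic distance on Bernoulli manifold:
d(p1,p2) = 2*arccos(sqrt(p1*p2) + sqrt((1-p1)*(1-p2))).
sqrt(p1*p2) = sqrt(0.15*0.9) = 0.367423.
sqrt((1-p1)*(1-p2)) = sqrt(0.85*0.1) = 0.291548.
arg = 0.367423 + 0.291548 = 0.658971.
d = 2*arccos(0.658971) = 1.7027

1.7027


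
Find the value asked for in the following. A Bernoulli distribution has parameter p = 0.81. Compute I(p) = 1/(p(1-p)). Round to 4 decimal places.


For Bernoulli(p), Fisher information is I(p) = 1/(p*(1-p)).
p = 0.81, 1-p = 0.19.
p*(1-p) = 0.1539.
I(p) = 1/0.1539 = 6.4977

6.4977


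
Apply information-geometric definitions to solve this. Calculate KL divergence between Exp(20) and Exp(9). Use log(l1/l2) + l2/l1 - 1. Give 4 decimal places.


KL divergence for exponential family:
KL = log(l1/l2) + l2/l1 - 1.
log(20/9) = 0.798508.
9/20 = 0.45.
KL = 0.798508 + 0.45 - 1 = 0.2485

0.2485


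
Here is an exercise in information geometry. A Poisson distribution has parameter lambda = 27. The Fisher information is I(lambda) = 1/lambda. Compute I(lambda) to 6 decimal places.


Fisher information for Poisson: I(lambda) = 1/lambda.
lambda = 27.
I(lambda) = 1/27 = 0.037037

0.037037


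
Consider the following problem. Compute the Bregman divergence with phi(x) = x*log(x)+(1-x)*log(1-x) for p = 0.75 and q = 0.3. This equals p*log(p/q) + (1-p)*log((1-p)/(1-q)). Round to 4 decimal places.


Bregman divergence with negative entropy generator:
D = p*log(p/q) + (1-p)*log((1-p)/(1-q)).
p = 0.75, q = 0.3.
p*log(p/q) = 0.75*log(0.75/0.3) = 0.687218.
(1-p)*log((1-p)/(1-q)) = 0.25*log(0.25/0.7) = -0.257405.
D = 0.687218 + -0.257405 = 0.4298

0.4298


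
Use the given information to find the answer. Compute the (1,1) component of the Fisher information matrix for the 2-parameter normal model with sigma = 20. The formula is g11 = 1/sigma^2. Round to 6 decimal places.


For the 2-parameter normal family, the Fisher metric has:
  g11 = 1/sigma^2, g22 = 2/sigma^2.
sigma = 20, sigma^2 = 400.
g11 = 0.002500

0.002500


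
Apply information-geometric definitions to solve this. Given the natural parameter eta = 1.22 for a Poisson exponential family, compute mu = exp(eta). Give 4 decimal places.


Expectation parameter for Poisson exponential family:
mu = exp(eta).
eta = 1.22.
mu = exp(1.22) = 3.3872

3.3872


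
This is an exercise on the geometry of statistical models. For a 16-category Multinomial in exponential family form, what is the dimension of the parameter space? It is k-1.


Exponential family dimension calculation:
For Multinomial with k=16 categories, dim = k-1 = 15.

15


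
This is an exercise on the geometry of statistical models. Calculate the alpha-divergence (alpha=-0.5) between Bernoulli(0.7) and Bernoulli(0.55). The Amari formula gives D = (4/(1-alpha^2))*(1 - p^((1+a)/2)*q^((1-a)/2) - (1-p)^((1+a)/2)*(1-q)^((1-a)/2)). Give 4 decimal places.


Amari alpha-divergence:
D = (4/(1-alpha^2))*(1 - p^((1+a)/2)*q^((1-a)/2) - (1-p)^((1+a)/2)*(1-q)^((1-a)/2)).
alpha = -0.5, p = 0.7, q = 0.55.
e1 = (1+alpha)/2 = 0.25, e2 = (1-alpha)/2 = 0.75.
t1 = p^e1 * q^e2 = 0.7^0.25 * 0.55^0.75 = 0.58418.
t2 = (1-p)^e1 * (1-q)^e2 = 0.3^0.25 * 0.45^0.75 = 0.406621.
4/(1-alpha^2) = 5.333333.
D = 5.333333*(1 - 0.58418 - 0.406621) = 0.0491

0.0491


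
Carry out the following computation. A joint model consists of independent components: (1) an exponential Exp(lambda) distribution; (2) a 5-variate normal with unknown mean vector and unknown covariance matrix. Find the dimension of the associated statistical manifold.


The dimension of a statistical manifold equals the number of free
(independent) real parameters of the model. For a product of independent
blocks the parameter counts add.
- exponential (lambda): 1.
- 5-variate normal: 5 (mean) + 5*6/2 = 15 (symmetric covariance) = 20.
Total = 1 + 20 = 21.
Dimension = 21

21


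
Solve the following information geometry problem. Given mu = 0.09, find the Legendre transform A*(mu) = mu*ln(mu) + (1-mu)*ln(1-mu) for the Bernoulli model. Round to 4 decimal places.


Legendre transform for Bernoulli:
A*(mu) = mu*log(mu) + (1-mu)*log(1-mu).
mu = 0.09, 1-mu = 0.91.
mu*log(mu) = 0.09*log(0.09) = -0.216715.
(1-mu)*log(1-mu) = 0.91*log(0.91) = -0.085823.
A* = -0.216715 + -0.085823 = -0.3025

-0.3025


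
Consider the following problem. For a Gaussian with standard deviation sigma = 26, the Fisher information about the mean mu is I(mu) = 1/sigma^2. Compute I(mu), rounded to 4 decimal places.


The Fisher information for the mean of a normal distribution is I(mu) = 1/sigma^2.
sigma = 26, so sigma^2 = 676.
I(mu) = 1/676 = 0.0015

0.0015


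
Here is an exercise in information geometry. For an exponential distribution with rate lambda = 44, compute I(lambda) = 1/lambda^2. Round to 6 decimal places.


Fisher information for exponential: I(lambda) = 1/lambda^2.
lambda = 44, lambda^2 = 1936.
I = 1/1936 = 0.000517

0.000517


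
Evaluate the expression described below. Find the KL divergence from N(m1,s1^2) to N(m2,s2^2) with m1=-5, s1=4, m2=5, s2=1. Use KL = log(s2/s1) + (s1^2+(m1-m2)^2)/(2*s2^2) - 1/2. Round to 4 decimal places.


KL divergence between normal distributions:
KL = log(s2/s1) + (s1^2 + (m1-m2)^2)/(2*s2^2) - 1/2.
log(1/4) = -1.386294.
(4^2 + (-5-5)^2)/(2*1^2) = (16 + 100)/2 = 58.0.
KL = -1.386294 + 58.0 - 0.5 = 56.1137

56.1137


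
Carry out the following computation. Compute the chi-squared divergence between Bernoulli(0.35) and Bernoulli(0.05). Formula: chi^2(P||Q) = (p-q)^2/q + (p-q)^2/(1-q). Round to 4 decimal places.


Chi-squared divergence between Bernoulli distributions:
chi^2 = (p-q)^2/q + (p-q)^2/(1-q).
p = 0.35, q = 0.05, p-q = 0.3.
(p-q)^2 = 0.09.
term1 = 0.09/0.05 = 1.8.
term2 = 0.09/0.95 = 0.094737.
chi^2 = 1.8 + 0.094737 = 1.8947

1.8947


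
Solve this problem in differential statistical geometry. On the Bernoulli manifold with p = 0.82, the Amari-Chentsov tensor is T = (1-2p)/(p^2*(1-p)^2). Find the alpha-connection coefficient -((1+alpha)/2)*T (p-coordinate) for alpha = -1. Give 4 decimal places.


Skewness (Amari-Chentsov) tensor: T = (1-2p)/(p^2*(1-p)^2).
p = 0.82, 1-2p = -0.64, p^2 = 0.6724, (1-p)^2 = 0.0324.
T = -0.64/(0.6724 * 0.0324) = -29.376988.
In the p-coordinate, Gamma^(alpha) = Gamma^(0) - (alpha/2)*T with Gamma^(0) = (1/2)*g'(p) = -T/2,
so Gamma^(alpha) = -((1+alpha)/2)*T.
alpha = -1, -(1+alpha)/2 = 0.0.
Gamma = 0.0 * -29.376988 = 0.0000

0.0000


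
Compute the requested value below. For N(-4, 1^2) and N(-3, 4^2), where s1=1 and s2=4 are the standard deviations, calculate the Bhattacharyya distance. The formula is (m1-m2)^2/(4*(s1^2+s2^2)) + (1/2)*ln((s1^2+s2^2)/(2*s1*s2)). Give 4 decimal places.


Bhattacharyya distance between two Gaussians:
DB = (m1-m2)^2/(4*(s1^2+s2^2)) + (1/2)*ln((s1^2+s2^2)/(2*s1*s2)).
(m1-m2)^2 = (-1)^2 = 1.
s1^2+s2^2 = 1 + 16 = 17.
term1 = 1/68 = 0.014706.
term2 = 0.5*ln(17/8.0) = 0.376886.
DB = 0.014706 + 0.376886 = 0.3916

0.3916


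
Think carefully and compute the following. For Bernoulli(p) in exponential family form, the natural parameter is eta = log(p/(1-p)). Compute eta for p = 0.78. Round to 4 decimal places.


Natural parameter for Bernoulli: eta = log(p/(1-p)).
p = 0.78, 1-p = 0.22.
p/(1-p) = 3.545455.
eta = log(3.545455) = 1.2657

1.2657


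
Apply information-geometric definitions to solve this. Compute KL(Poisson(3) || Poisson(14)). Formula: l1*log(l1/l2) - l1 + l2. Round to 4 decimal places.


KL divergence for Poisson:
KL = l1*log(l1/l2) - l1 + l2.
l1 = 3, l2 = 14.
log(3/14) = -1.540445.
l1*log(l1/l2) = 3 * -1.540445 = -4.621335.
KL = -4.621335 - 3 + 14 = 6.3787

6.3787


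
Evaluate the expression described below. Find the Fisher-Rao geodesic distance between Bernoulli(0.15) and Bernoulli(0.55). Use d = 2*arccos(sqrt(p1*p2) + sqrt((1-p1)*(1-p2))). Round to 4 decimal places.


Geodesic distance on Bernoulli manifold:
d(p1,p2) = 2*arccos(sqrt(p1*p2) + sqrt((1-p1)*(1-p2))).
sqrt(p1*p2) = sqrt(0.15*0.55) = 0.287228.
sqrt((1-p1)*(1-p2)) = sqrt(0.85*0.45) = 0.618466.
arg = 0.287228 + 0.618466 = 0.905694.
d = 2*arccos(0.905694) = 0.8756

0.8756


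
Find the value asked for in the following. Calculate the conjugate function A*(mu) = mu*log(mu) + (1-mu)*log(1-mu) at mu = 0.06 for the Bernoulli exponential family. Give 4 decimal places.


Legendre transform for Bernoulli:
A*(mu) = mu*log(mu) + (1-mu)*log(1-mu).
mu = 0.06, 1-mu = 0.94.
mu*log(mu) = 0.06*log(0.06) = -0.168805.
(1-mu)*log(1-mu) = 0.94*log(0.94) = -0.058163.
A* = -0.168805 + -0.058163 = -0.2270

-0.2270


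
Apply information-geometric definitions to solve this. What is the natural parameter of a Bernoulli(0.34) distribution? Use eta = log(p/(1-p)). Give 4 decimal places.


Natural parameter for Bernoulli: eta = log(p/(1-p)).
p = 0.34, 1-p = 0.66.
p/(1-p) = 0.515152.
eta = log(0.515152) = -0.6633

-0.6633


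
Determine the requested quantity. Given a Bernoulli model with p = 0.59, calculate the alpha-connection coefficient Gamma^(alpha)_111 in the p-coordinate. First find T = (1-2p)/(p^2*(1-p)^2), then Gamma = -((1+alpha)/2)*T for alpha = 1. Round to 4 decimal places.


Skewness (Amari-Chentsov) tensor: T = (1-2p)/(p^2*(1-p)^2).
p = 0.59, 1-2p = -0.18, p^2 = 0.3481, (1-p)^2 = 0.1681.
T = -0.18/(0.3481 * 0.1681) = -3.076102.
In the p-coordinate, Gamma^(alpha) = Gamma^(0) - (alpha/2)*T with Gamma^(0) = (1/2)*g'(p) = -T/2,
so Gamma^(alpha) = -((1+alpha)/2)*T.
alpha = 1, -(1+alpha)/2 = -1.0.
Gamma = -1.0 * -3.076102 = 3.0761

3.0761
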